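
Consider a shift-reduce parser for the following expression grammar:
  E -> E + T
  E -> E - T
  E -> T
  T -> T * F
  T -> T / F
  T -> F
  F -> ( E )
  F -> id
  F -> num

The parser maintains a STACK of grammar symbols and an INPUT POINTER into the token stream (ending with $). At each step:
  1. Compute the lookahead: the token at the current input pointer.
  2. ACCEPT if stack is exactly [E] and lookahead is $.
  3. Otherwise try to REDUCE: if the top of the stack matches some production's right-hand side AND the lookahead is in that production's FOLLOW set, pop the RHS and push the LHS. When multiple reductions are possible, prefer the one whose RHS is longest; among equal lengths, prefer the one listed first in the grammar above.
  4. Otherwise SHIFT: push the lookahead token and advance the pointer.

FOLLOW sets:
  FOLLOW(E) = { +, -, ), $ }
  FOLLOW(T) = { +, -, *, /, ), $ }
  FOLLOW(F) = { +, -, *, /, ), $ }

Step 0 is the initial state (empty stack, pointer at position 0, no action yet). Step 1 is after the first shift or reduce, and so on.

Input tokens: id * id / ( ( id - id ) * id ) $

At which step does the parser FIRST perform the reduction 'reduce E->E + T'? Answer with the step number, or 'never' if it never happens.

Step 1: shift id. Stack=[id] ptr=1 lookahead=* remaining=[* id / ( ( id - id ) * id ) $]
Step 2: reduce F->id. Stack=[F] ptr=1 lookahead=* remaining=[* id / ( ( id - id ) * id ) $]
Step 3: reduce T->F. Stack=[T] ptr=1 lookahead=* remaining=[* id / ( ( id - id ) * id ) $]
Step 4: shift *. Stack=[T *] ptr=2 lookahead=id remaining=[id / ( ( id - id ) * id ) $]
Step 5: shift id. Stack=[T * id] ptr=3 lookahead=/ remaining=[/ ( ( id - id ) * id ) $]
Step 6: reduce F->id. Stack=[T * F] ptr=3 lookahead=/ remaining=[/ ( ( id - id ) * id ) $]
Step 7: reduce T->T * F. Stack=[T] ptr=3 lookahead=/ remaining=[/ ( ( id - id ) * id ) $]
Step 8: shift /. Stack=[T /] ptr=4 lookahead=( remaining=[( ( id - id ) * id ) $]
Step 9: shift (. Stack=[T / (] ptr=5 lookahead=( remaining=[( id - id ) * id ) $]
Step 10: shift (. Stack=[T / ( (] ptr=6 lookahead=id remaining=[id - id ) * id ) $]
Step 11: shift id. Stack=[T / ( ( id] ptr=7 lookahead=- remaining=[- id ) * id ) $]
Step 12: reduce F->id. Stack=[T / ( ( F] ptr=7 lookahead=- remaining=[- id ) * id ) $]
Step 13: reduce T->F. Stack=[T / ( ( T] ptr=7 lookahead=- remaining=[- id ) * id ) $]
Step 14: reduce E->T. Stack=[T / ( ( E] ptr=7 lookahead=- remaining=[- id ) * id ) $]
Step 15: shift -. Stack=[T / ( ( E -] ptr=8 lookahead=id remaining=[id ) * id ) $]
Step 16: shift id. Stack=[T / ( ( E - id] ptr=9 lookahead=) remaining=[) * id ) $]
Step 17: reduce F->id. Stack=[T / ( ( E - F] ptr=9 lookahead=) remaining=[) * id ) $]
Step 18: reduce T->F. Stack=[T / ( ( E - T] ptr=9 lookahead=) remaining=[) * id ) $]
Step 19: reduce E->E - T. Stack=[T / ( ( E] ptr=9 lookahead=) remaining=[) * id ) $]
Step 20: shift ). Stack=[T / ( ( E )] ptr=10 lookahead=* remaining=[* id ) $]
Step 21: reduce F->( E ). Stack=[T / ( F] ptr=10 lookahead=* remaining=[* id ) $]
Step 22: reduce T->F. Stack=[T / ( T] ptr=10 lookahead=* remaining=[* id ) $]
Step 23: shift *. Stack=[T / ( T *] ptr=11 lookahead=id remaining=[id ) $]
Step 24: shift id. Stack=[T / ( T * id] ptr=12 lookahead=) remaining=[) $]
Step 25: reduce F->id. Stack=[T / ( T * F] ptr=12 lookahead=) remaining=[) $]
Step 26: reduce T->T * F. Stack=[T / ( T] ptr=12 lookahead=) remaining=[) $]
Step 27: reduce E->T. Stack=[T / ( E] ptr=12 lookahead=) remaining=[) $]
Step 28: shift ). Stack=[T / ( E )] ptr=13 lookahead=$ remaining=[$]
Step 29: reduce F->( E ). Stack=[T / F] ptr=13 lookahead=$ remaining=[$]
Step 30: reduce T->T / F. Stack=[T] ptr=13 lookahead=$ remaining=[$]
Step 31: reduce E->T. Stack=[E] ptr=13 lookahead=$ remaining=[$]
Step 32: accept. Stack=[E] ptr=13 lookahead=$ remaining=[$]

Answer: never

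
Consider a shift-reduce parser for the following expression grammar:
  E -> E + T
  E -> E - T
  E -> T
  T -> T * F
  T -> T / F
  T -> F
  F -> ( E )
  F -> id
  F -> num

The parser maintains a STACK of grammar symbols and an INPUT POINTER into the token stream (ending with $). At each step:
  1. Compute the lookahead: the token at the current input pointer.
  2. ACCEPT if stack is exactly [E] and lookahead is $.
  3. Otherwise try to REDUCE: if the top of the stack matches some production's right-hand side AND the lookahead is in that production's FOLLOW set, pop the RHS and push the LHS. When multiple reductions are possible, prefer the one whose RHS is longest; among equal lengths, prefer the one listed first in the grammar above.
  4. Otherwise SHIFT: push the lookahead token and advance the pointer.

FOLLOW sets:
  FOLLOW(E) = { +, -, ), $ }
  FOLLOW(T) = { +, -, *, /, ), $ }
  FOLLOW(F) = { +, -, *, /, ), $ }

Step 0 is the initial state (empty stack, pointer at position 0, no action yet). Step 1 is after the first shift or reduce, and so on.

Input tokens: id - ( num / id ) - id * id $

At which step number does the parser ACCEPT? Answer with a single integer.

Step 1: shift id. Stack=[id] ptr=1 lookahead=- remaining=[- ( num / id ) - id * id $]
Step 2: reduce F->id. Stack=[F] ptr=1 lookahead=- remaining=[- ( num / id ) - id * id $]
Step 3: reduce T->F. Stack=[T] ptr=1 lookahead=- remaining=[- ( num / id ) - id * id $]
Step 4: reduce E->T. Stack=[E] ptr=1 lookahead=- remaining=[- ( num / id ) - id * id $]
Step 5: shift -. Stack=[E -] ptr=2 lookahead=( remaining=[( num / id ) - id * id $]
Step 6: shift (. Stack=[E - (] ptr=3 lookahead=num remaining=[num / id ) - id * id $]
Step 7: shift num. Stack=[E - ( num] ptr=4 lookahead=/ remaining=[/ id ) - id * id $]
Step 8: reduce F->num. Stack=[E - ( F] ptr=4 lookahead=/ remaining=[/ id ) - id * id $]
Step 9: reduce T->F. Stack=[E - ( T] ptr=4 lookahead=/ remaining=[/ id ) - id * id $]
Step 10: shift /. Stack=[E - ( T /] ptr=5 lookahead=id remaining=[id ) - id * id $]
Step 11: shift id. Stack=[E - ( T / id] ptr=6 lookahead=) remaining=[) - id * id $]
Step 12: reduce F->id. Stack=[E - ( T / F] ptr=6 lookahead=) remaining=[) - id * id $]
Step 13: reduce T->T / F. Stack=[E - ( T] ptr=6 lookahead=) remaining=[) - id * id $]
Step 14: reduce E->T. Stack=[E - ( E] ptr=6 lookahead=) remaining=[) - id * id $]
Step 15: shift ). Stack=[E - ( E )] ptr=7 lookahead=- remaining=[- id * id $]
Step 16: reduce F->( E ). Stack=[E - F] ptr=7 lookahead=- remaining=[- id * id $]
Step 17: reduce T->F. Stack=[E - T] ptr=7 lookahead=- remaining=[- id * id $]
Step 18: reduce E->E - T. Stack=[E] ptr=7 lookahead=- remaining=[- id * id $]
Step 19: shift -. Stack=[E -] ptr=8 lookahead=id remaining=[id * id $]
Step 20: shift id. Stack=[E - id] ptr=9 lookahead=* remaining=[* id $]
Step 21: reduce F->id. Stack=[E - F] ptr=9 lookahead=* remaining=[* id $]
Step 22: reduce T->F. Stack=[E - T] ptr=9 lookahead=* remaining=[* id $]
Step 23: shift *. Stack=[E - T *] ptr=10 lookahead=id remaining=[id $]
Step 24: shift id. Stack=[E - T * id] ptr=11 lookahead=$ remaining=[$]
Step 25: reduce F->id. Stack=[E - T * F] ptr=11 lookahead=$ remaining=[$]
Step 26: reduce T->T * F. Stack=[E - T] ptr=11 lookahead=$ remaining=[$]
Step 27: reduce E->E - T. Stack=[E] ptr=11 lookahead=$ remaining=[$]
Step 28: accept. Stack=[E] ptr=11 lookahead=$ remaining=[$]

Answer: 28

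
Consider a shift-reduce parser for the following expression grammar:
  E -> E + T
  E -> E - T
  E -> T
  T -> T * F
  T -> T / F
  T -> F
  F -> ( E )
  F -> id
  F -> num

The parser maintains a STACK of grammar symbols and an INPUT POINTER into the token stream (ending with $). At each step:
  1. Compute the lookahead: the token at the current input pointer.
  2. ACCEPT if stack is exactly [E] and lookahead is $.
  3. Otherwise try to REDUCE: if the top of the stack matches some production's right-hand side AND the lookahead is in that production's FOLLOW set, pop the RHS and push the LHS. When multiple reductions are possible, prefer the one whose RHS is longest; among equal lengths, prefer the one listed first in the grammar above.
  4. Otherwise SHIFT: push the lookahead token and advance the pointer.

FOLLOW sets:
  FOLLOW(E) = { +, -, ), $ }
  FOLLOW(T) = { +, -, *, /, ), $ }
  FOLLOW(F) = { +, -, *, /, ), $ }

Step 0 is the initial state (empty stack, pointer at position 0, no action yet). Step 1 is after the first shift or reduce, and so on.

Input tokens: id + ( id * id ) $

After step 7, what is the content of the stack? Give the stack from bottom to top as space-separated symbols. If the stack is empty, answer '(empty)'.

Answer: E + ( id

Derivation:
Step 1: shift id. Stack=[id] ptr=1 lookahead=+ remaining=[+ ( id * id ) $]
Step 2: reduce F->id. Stack=[F] ptr=1 lookahead=+ remaining=[+ ( id * id ) $]
Step 3: reduce T->F. Stack=[T] ptr=1 lookahead=+ remaining=[+ ( id * id ) $]
Step 4: reduce E->T. Stack=[E] ptr=1 lookahead=+ remaining=[+ ( id * id ) $]
Step 5: shift +. Stack=[E +] ptr=2 lookahead=( remaining=[( id * id ) $]
Step 6: shift (. Stack=[E + (] ptr=3 lookahead=id remaining=[id * id ) $]
Step 7: shift id. Stack=[E + ( id] ptr=4 lookahead=* remaining=[* id ) $]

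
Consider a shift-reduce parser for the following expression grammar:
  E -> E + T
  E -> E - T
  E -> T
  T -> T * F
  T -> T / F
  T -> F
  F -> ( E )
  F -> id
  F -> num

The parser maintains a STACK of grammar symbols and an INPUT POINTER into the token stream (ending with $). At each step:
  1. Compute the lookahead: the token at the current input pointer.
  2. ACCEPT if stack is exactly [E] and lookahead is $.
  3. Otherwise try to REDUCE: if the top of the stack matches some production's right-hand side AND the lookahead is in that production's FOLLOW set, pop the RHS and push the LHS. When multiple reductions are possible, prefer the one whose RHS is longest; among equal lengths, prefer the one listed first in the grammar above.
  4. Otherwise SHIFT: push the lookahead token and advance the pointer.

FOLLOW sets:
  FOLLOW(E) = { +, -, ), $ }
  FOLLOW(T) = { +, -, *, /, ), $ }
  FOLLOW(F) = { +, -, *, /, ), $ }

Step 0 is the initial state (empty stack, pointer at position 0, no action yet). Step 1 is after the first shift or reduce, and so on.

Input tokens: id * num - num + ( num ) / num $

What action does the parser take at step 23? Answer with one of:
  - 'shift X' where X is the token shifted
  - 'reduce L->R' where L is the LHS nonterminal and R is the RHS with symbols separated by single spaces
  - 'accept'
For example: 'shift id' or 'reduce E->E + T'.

Answer: shift /

Derivation:
Step 1: shift id. Stack=[id] ptr=1 lookahead=* remaining=[* num - num + ( num ) / num $]
Step 2: reduce F->id. Stack=[F] ptr=1 lookahead=* remaining=[* num - num + ( num ) / num $]
Step 3: reduce T->F. Stack=[T] ptr=1 lookahead=* remaining=[* num - num + ( num ) / num $]
Step 4: shift *. Stack=[T *] ptr=2 lookahead=num remaining=[num - num + ( num ) / num $]
Step 5: shift num. Stack=[T * num] ptr=3 lookahead=- remaining=[- num + ( num ) / num $]
Step 6: reduce F->num. Stack=[T * F] ptr=3 lookahead=- remaining=[- num + ( num ) / num $]
Step 7: reduce T->T * F. Stack=[T] ptr=3 lookahead=- remaining=[- num + ( num ) / num $]
Step 8: reduce E->T. Stack=[E] ptr=3 lookahead=- remaining=[- num + ( num ) / num $]
Step 9: shift -. Stack=[E -] ptr=4 lookahead=num remaining=[num + ( num ) / num $]
Step 10: shift num. Stack=[E - num] ptr=5 lookahead=+ remaining=[+ ( num ) / num $]
Step 11: reduce F->num. Stack=[E - F] ptr=5 lookahead=+ remaining=[+ ( num ) / num $]
Step 12: reduce T->F. Stack=[E - T] ptr=5 lookahead=+ remaining=[+ ( num ) / num $]
Step 13: reduce E->E - T. Stack=[E] ptr=5 lookahead=+ remaining=[+ ( num ) / num $]
Step 14: shift +. Stack=[E +] ptr=6 lookahead=( remaining=[( num ) / num $]
Step 15: shift (. Stack=[E + (] ptr=7 lookahead=num remaining=[num ) / num $]
Step 16: shift num. Stack=[E + ( num] ptr=8 lookahead=) remaining=[) / num $]
Step 17: reduce F->num. Stack=[E + ( F] ptr=8 lookahead=) remaining=[) / num $]
Step 18: reduce T->F. Stack=[E + ( T] ptr=8 lookahead=) remaining=[) / num $]
Step 19: reduce E->T. Stack=[E + ( E] ptr=8 lookahead=) remaining=[) / num $]
Step 20: shift ). Stack=[E + ( E )] ptr=9 lookahead=/ remaining=[/ num $]
Step 21: reduce F->( E ). Stack=[E + F] ptr=9 lookahead=/ remaining=[/ num $]
Step 22: reduce T->F. Stack=[E + T] ptr=9 lookahead=/ remaining=[/ num $]
Step 23: shift /. Stack=[E + T /] ptr=10 lookahead=num remaining=[num $]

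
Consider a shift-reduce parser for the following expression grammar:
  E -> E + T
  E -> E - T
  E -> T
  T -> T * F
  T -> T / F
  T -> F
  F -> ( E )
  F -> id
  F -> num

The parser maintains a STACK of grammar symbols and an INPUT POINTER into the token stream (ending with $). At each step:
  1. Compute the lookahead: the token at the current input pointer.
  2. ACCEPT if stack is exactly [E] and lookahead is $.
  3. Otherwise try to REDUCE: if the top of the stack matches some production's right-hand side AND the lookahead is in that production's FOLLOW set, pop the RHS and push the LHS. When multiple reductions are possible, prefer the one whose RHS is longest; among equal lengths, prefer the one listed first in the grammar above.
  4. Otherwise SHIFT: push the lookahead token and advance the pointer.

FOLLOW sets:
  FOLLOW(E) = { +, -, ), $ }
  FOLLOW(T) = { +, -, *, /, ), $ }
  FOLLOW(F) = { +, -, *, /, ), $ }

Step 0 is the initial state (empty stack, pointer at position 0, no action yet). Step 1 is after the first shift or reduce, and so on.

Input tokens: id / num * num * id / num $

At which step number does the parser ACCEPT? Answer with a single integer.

Step 1: shift id. Stack=[id] ptr=1 lookahead=/ remaining=[/ num * num * id / num $]
Step 2: reduce F->id. Stack=[F] ptr=1 lookahead=/ remaining=[/ num * num * id / num $]
Step 3: reduce T->F. Stack=[T] ptr=1 lookahead=/ remaining=[/ num * num * id / num $]
Step 4: shift /. Stack=[T /] ptr=2 lookahead=num remaining=[num * num * id / num $]
Step 5: shift num. Stack=[T / num] ptr=3 lookahead=* remaining=[* num * id / num $]
Step 6: reduce F->num. Stack=[T / F] ptr=3 lookahead=* remaining=[* num * id / num $]
Step 7: reduce T->T / F. Stack=[T] ptr=3 lookahead=* remaining=[* num * id / num $]
Step 8: shift *. Stack=[T *] ptr=4 lookahead=num remaining=[num * id / num $]
Step 9: shift num. Stack=[T * num] ptr=5 lookahead=* remaining=[* id / num $]
Step 10: reduce F->num. Stack=[T * F] ptr=5 lookahead=* remaining=[* id / num $]
Step 11: reduce T->T * F. Stack=[T] ptr=5 lookahead=* remaining=[* id / num $]
Step 12: shift *. Stack=[T *] ptr=6 lookahead=id remaining=[id / num $]
Step 13: shift id. Stack=[T * id] ptr=7 lookahead=/ remaining=[/ num $]
Step 14: reduce F->id. Stack=[T * F] ptr=7 lookahead=/ remaining=[/ num $]
Step 15: reduce T->T * F. Stack=[T] ptr=7 lookahead=/ remaining=[/ num $]
Step 16: shift /. Stack=[T /] ptr=8 lookahead=num remaining=[num $]
Step 17: shift num. Stack=[T / num] ptr=9 lookahead=$ remaining=[$]
Step 18: reduce F->num. Stack=[T / F] ptr=9 lookahead=$ remaining=[$]
Step 19: reduce T->T / F. Stack=[T] ptr=9 lookahead=$ remaining=[$]
Step 20: reduce E->T. Stack=[E] ptr=9 lookahead=$ remaining=[$]
Step 21: accept. Stack=[E] ptr=9 lookahead=$ remaining=[$]

Answer: 21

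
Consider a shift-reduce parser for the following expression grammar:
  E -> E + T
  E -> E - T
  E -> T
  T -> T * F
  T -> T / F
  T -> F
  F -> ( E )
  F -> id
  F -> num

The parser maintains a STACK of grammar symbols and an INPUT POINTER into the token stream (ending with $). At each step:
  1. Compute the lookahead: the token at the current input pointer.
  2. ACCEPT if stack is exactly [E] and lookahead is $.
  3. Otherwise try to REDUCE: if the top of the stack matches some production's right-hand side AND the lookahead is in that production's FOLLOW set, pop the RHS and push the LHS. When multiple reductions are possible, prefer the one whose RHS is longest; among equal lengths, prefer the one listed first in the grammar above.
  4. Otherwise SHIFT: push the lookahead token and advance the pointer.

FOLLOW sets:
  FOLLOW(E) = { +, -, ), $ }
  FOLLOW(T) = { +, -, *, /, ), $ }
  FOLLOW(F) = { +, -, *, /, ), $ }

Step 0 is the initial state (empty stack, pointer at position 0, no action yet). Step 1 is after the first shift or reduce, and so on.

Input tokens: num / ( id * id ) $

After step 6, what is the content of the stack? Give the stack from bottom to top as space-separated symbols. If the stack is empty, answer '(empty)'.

Step 1: shift num. Stack=[num] ptr=1 lookahead=/ remaining=[/ ( id * id ) $]
Step 2: reduce F->num. Stack=[F] ptr=1 lookahead=/ remaining=[/ ( id * id ) $]
Step 3: reduce T->F. Stack=[T] ptr=1 lookahead=/ remaining=[/ ( id * id ) $]
Step 4: shift /. Stack=[T /] ptr=2 lookahead=( remaining=[( id * id ) $]
Step 5: shift (. Stack=[T / (] ptr=3 lookahead=id remaining=[id * id ) $]
Step 6: shift id. Stack=[T / ( id] ptr=4 lookahead=* remaining=[* id ) $]

Answer: T / ( id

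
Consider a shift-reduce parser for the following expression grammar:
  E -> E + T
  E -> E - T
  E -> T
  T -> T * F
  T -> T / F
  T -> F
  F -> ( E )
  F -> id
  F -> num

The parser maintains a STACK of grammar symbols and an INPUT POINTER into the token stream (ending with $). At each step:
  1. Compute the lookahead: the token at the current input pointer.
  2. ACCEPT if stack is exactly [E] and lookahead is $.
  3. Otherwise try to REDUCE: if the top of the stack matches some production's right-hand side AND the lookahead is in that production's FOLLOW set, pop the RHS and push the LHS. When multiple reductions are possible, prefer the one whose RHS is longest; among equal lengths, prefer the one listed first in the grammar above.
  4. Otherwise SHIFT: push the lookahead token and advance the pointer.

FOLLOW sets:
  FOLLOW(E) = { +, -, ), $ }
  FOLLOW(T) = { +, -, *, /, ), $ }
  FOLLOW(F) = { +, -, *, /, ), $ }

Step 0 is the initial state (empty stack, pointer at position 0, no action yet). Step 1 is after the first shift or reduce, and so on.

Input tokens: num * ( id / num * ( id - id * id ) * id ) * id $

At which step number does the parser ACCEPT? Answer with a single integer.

Answer: 44

Derivation:
Step 1: shift num. Stack=[num] ptr=1 lookahead=* remaining=[* ( id / num * ( id - id * id ) * id ) * id $]
Step 2: reduce F->num. Stack=[F] ptr=1 lookahead=* remaining=[* ( id / num * ( id - id * id ) * id ) * id $]
Step 3: reduce T->F. Stack=[T] ptr=1 lookahead=* remaining=[* ( id / num * ( id - id * id ) * id ) * id $]
Step 4: shift *. Stack=[T *] ptr=2 lookahead=( remaining=[( id / num * ( id - id * id ) * id ) * id $]
Step 5: shift (. Stack=[T * (] ptr=3 lookahead=id remaining=[id / num * ( id - id * id ) * id ) * id $]
Step 6: shift id. Stack=[T * ( id] ptr=4 lookahead=/ remaining=[/ num * ( id - id * id ) * id ) * id $]
Step 7: reduce F->id. Stack=[T * ( F] ptr=4 lookahead=/ remaining=[/ num * ( id - id * id ) * id ) * id $]
Step 8: reduce T->F. Stack=[T * ( T] ptr=4 lookahead=/ remaining=[/ num * ( id - id * id ) * id ) * id $]
Step 9: shift /. Stack=[T * ( T /] ptr=5 lookahead=num remaining=[num * ( id - id * id ) * id ) * id $]
Step 10: shift num. Stack=[T * ( T / num] ptr=6 lookahead=* remaining=[* ( id - id * id ) * id ) * id $]
Step 11: reduce F->num. Stack=[T * ( T / F] ptr=6 lookahead=* remaining=[* ( id - id * id ) * id ) * id $]
Step 12: reduce T->T / F. Stack=[T * ( T] ptr=6 lookahead=* remaining=[* ( id - id * id ) * id ) * id $]
Step 13: shift *. Stack=[T * ( T *] ptr=7 lookahead=( remaining=[( id - id * id ) * id ) * id $]
Step 14: shift (. Stack=[T * ( T * (] ptr=8 lookahead=id remaining=[id - id * id ) * id ) * id $]
Step 15: shift id. Stack=[T * ( T * ( id] ptr=9 lookahead=- remaining=[- id * id ) * id ) * id $]
Step 16: reduce F->id. Stack=[T * ( T * ( F] ptr=9 lookahead=- remaining=[- id * id ) * id ) * id $]
Step 17: reduce T->F. Stack=[T * ( T * ( T] ptr=9 lookahead=- remaining=[- id * id ) * id ) * id $]
Step 18: reduce E->T. Stack=[T * ( T * ( E] ptr=9 lookahead=- remaining=[- id * id ) * id ) * id $]
Step 19: shift -. Stack=[T * ( T * ( E -] ptr=10 lookahead=id remaining=[id * id ) * id ) * id $]
Step 20: shift id. Stack=[T * ( T * ( E - id] ptr=11 lookahead=* remaining=[* id ) * id ) * id $]
Step 21: reduce F->id. Stack=[T * ( T * ( E - F] ptr=11 lookahead=* remaining=[* id ) * id ) * id $]
Step 22: reduce T->F. Stack=[T * ( T * ( E - T] ptr=11 lookahead=* remaining=[* id ) * id ) * id $]
Step 23: shift *. Stack=[T * ( T * ( E - T *] ptr=12 lookahead=id remaining=[id ) * id ) * id $]
Step 24: shift id. Stack=[T * ( T * ( E - T * id] ptr=13 lookahead=) remaining=[) * id ) * id $]
Step 25: reduce F->id. Stack=[T * ( T * ( E - T * F] ptr=13 lookahead=) remaining=[) * id ) * id $]
Step 26: reduce T->T * F. Stack=[T * ( T * ( E - T] ptr=13 lookahead=) remaining=[) * id ) * id $]
Step 27: reduce E->E - T. Stack=[T * ( T * ( E] ptr=13 lookahead=) remaining=[) * id ) * id $]
Step 28: shift ). Stack=[T * ( T * ( E )] ptr=14 lookahead=* remaining=[* id ) * id $]
Step 29: reduce F->( E ). Stack=[T * ( T * F] ptr=14 lookahead=* remaining=[* id ) * id $]
Step 30: reduce T->T * F. Stack=[T * ( T] ptr=14 lookahead=* remaining=[* id ) * id $]
Step 31: shift *. Stack=[T * ( T *] ptr=15 lookahead=id remaining=[id ) * id $]
Step 32: shift id. Stack=[T * ( T * id] ptr=16 lookahead=) remaining=[) * id $]
Step 33: reduce F->id. Stack=[T * ( T * F] ptr=16 lookahead=) remaining=[) * id $]
Step 34: reduce T->T * F. Stack=[T * ( T] ptr=16 lookahead=) remaining=[) * id $]
Step 35: reduce E->T. Stack=[T * ( E] ptr=16 lookahead=) remaining=[) * id $]
Step 36: shift ). Stack=[T * ( E )] ptr=17 lookahead=* remaining=[* id $]
Step 37: reduce F->( E ). Stack=[T * F] ptr=17 lookahead=* remaining=[* id $]
Step 38: reduce T->T * F. Stack=[T] ptr=17 lookahead=* remaining=[* id $]
Step 39: shift *. Stack=[T *] ptr=18 lookahead=id remaining=[id $]
Step 40: shift id. Stack=[T * id] ptr=19 lookahead=$ remaining=[$]
Step 41: reduce F->id. Stack=[T * F] ptr=19 lookahead=$ remaining=[$]
Step 42: reduce T->T * F. Stack=[T] ptr=19 lookahead=$ remaining=[$]
Step 43: reduce E->T. Stack=[E] ptr=19 lookahead=$ remaining=[$]
Step 44: accept. Stack=[E] ptr=19 lookahead=$ remaining=[$]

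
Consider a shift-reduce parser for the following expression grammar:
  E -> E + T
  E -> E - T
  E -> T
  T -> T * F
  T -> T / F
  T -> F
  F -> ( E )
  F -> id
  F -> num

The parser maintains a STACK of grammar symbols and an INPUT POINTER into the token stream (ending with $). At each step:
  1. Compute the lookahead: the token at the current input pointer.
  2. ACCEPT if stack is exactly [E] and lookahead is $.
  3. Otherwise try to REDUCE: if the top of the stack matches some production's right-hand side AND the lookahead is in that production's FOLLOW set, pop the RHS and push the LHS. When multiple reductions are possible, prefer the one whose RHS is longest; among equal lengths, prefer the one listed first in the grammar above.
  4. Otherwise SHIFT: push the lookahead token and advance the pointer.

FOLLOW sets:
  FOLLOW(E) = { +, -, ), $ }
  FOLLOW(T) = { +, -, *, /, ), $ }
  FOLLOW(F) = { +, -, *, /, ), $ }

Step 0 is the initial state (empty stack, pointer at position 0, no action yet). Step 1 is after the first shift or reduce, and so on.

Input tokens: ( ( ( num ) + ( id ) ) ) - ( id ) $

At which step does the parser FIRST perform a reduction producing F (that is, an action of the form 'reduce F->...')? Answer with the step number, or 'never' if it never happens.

Answer: 5

Derivation:
Step 1: shift (. Stack=[(] ptr=1 lookahead=( remaining=[( ( num ) + ( id ) ) ) - ( id ) $]
Step 2: shift (. Stack=[( (] ptr=2 lookahead=( remaining=[( num ) + ( id ) ) ) - ( id ) $]
Step 3: shift (. Stack=[( ( (] ptr=3 lookahead=num remaining=[num ) + ( id ) ) ) - ( id ) $]
Step 4: shift num. Stack=[( ( ( num] ptr=4 lookahead=) remaining=[) + ( id ) ) ) - ( id ) $]
Step 5: reduce F->num. Stack=[( ( ( F] ptr=4 lookahead=) remaining=[) + ( id ) ) ) - ( id ) $]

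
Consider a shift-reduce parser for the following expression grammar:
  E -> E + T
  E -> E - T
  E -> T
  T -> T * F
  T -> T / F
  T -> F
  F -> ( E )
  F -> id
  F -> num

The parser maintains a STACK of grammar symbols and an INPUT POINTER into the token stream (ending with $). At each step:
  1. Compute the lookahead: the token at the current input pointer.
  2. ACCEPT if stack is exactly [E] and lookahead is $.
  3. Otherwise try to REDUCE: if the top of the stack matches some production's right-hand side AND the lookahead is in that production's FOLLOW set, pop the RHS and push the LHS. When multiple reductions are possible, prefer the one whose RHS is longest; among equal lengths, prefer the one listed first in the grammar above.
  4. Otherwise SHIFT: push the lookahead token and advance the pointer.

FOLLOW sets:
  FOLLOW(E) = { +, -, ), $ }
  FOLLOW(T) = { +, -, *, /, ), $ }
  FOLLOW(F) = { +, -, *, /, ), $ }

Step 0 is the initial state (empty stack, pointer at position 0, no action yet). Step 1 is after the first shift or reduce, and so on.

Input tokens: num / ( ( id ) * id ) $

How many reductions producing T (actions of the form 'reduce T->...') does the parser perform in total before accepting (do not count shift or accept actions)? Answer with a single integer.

Step 1: shift num. Stack=[num] ptr=1 lookahead=/ remaining=[/ ( ( id ) * id ) $]
Step 2: reduce F->num. Stack=[F] ptr=1 lookahead=/ remaining=[/ ( ( id ) * id ) $]
Step 3: reduce T->F. Stack=[T] ptr=1 lookahead=/ remaining=[/ ( ( id ) * id ) $]
Step 4: shift /. Stack=[T /] ptr=2 lookahead=( remaining=[( ( id ) * id ) $]
Step 5: shift (. Stack=[T / (] ptr=3 lookahead=( remaining=[( id ) * id ) $]
Step 6: shift (. Stack=[T / ( (] ptr=4 lookahead=id remaining=[id ) * id ) $]
Step 7: shift id. Stack=[T / ( ( id] ptr=5 lookahead=) remaining=[) * id ) $]
Step 8: reduce F->id. Stack=[T / ( ( F] ptr=5 lookahead=) remaining=[) * id ) $]
Step 9: reduce T->F. Stack=[T / ( ( T] ptr=5 lookahead=) remaining=[) * id ) $]
Step 10: reduce E->T. Stack=[T / ( ( E] ptr=5 lookahead=) remaining=[) * id ) $]
Step 11: shift ). Stack=[T / ( ( E )] ptr=6 lookahead=* remaining=[* id ) $]
Step 12: reduce F->( E ). Stack=[T / ( F] ptr=6 lookahead=* remaining=[* id ) $]
Step 13: reduce T->F. Stack=[T / ( T] ptr=6 lookahead=* remaining=[* id ) $]
Step 14: shift *. Stack=[T / ( T *] ptr=7 lookahead=id remaining=[id ) $]
Step 15: shift id. Stack=[T / ( T * id] ptr=8 lookahead=) remaining=[) $]
Step 16: reduce F->id. Stack=[T / ( T * F] ptr=8 lookahead=) remaining=[) $]
Step 17: reduce T->T * F. Stack=[T / ( T] ptr=8 lookahead=) remaining=[) $]
Step 18: reduce E->T. Stack=[T / ( E] ptr=8 lookahead=) remaining=[) $]
Step 19: shift ). Stack=[T / ( E )] ptr=9 lookahead=$ remaining=[$]
Step 20: reduce F->( E ). Stack=[T / F] ptr=9 lookahead=$ remaining=[$]
Step 21: reduce T->T / F. Stack=[T] ptr=9 lookahead=$ remaining=[$]
Step 22: reduce E->T. Stack=[E] ptr=9 lookahead=$ remaining=[$]
Step 23: accept. Stack=[E] ptr=9 lookahead=$ remaining=[$]

Answer: 5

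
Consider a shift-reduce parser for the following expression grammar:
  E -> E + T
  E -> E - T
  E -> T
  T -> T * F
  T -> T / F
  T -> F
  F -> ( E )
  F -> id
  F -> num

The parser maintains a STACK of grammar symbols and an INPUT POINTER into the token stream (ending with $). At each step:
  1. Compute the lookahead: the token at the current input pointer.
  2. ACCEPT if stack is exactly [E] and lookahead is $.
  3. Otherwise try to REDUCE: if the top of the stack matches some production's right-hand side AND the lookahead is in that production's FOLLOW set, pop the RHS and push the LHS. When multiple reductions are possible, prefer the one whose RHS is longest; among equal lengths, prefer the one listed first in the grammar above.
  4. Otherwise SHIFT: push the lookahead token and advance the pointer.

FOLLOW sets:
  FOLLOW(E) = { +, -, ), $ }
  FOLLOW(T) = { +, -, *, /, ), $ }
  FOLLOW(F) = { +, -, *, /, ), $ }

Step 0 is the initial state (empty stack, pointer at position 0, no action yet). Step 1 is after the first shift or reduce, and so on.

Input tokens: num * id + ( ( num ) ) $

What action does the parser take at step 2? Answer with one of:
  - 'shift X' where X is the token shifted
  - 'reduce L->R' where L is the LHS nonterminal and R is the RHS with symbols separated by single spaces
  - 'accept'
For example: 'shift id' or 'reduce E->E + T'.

Step 1: shift num. Stack=[num] ptr=1 lookahead=* remaining=[* id + ( ( num ) ) $]
Step 2: reduce F->num. Stack=[F] ptr=1 lookahead=* remaining=[* id + ( ( num ) ) $]

Answer: reduce F->num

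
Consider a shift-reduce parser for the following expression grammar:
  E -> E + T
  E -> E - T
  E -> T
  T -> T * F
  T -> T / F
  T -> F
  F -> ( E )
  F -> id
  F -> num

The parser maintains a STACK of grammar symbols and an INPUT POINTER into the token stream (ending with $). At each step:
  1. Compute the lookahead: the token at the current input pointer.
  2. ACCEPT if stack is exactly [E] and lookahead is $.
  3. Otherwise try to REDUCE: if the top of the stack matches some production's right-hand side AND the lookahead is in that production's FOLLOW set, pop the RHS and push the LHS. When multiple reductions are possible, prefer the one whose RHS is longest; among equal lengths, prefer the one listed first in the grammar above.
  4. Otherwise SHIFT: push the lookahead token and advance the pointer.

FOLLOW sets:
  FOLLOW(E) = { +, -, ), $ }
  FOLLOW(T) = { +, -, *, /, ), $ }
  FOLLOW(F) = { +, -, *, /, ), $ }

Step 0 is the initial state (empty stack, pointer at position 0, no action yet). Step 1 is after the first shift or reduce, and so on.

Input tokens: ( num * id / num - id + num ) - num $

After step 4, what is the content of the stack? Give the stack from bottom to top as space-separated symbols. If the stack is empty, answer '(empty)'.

Step 1: shift (. Stack=[(] ptr=1 lookahead=num remaining=[num * id / num - id + num ) - num $]
Step 2: shift num. Stack=[( num] ptr=2 lookahead=* remaining=[* id / num - id + num ) - num $]
Step 3: reduce F->num. Stack=[( F] ptr=2 lookahead=* remaining=[* id / num - id + num ) - num $]
Step 4: reduce T->F. Stack=[( T] ptr=2 lookahead=* remaining=[* id / num - id + num ) - num $]

Answer: ( T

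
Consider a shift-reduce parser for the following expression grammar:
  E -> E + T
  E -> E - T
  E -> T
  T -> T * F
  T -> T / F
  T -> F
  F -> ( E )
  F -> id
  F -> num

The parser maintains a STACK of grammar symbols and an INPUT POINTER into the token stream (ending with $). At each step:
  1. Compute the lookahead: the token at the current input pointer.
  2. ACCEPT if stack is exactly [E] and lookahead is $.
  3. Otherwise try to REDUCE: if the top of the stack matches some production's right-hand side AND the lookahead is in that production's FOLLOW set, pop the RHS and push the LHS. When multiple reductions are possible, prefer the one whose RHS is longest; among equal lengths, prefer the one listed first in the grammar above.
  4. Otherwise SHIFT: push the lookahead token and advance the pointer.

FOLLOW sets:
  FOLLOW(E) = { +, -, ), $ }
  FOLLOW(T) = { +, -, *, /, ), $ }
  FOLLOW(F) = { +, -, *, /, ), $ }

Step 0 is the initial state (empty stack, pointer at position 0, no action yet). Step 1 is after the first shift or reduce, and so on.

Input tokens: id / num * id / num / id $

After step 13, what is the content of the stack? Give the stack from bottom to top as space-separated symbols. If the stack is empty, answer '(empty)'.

Step 1: shift id. Stack=[id] ptr=1 lookahead=/ remaining=[/ num * id / num / id $]
Step 2: reduce F->id. Stack=[F] ptr=1 lookahead=/ remaining=[/ num * id / num / id $]
Step 3: reduce T->F. Stack=[T] ptr=1 lookahead=/ remaining=[/ num * id / num / id $]
Step 4: shift /. Stack=[T /] ptr=2 lookahead=num remaining=[num * id / num / id $]
Step 5: shift num. Stack=[T / num] ptr=3 lookahead=* remaining=[* id / num / id $]
Step 6: reduce F->num. Stack=[T / F] ptr=3 lookahead=* remaining=[* id / num / id $]
Step 7: reduce T->T / F. Stack=[T] ptr=3 lookahead=* remaining=[* id / num / id $]
Step 8: shift *. Stack=[T *] ptr=4 lookahead=id remaining=[id / num / id $]
Step 9: shift id. Stack=[T * id] ptr=5 lookahead=/ remaining=[/ num / id $]
Step 10: reduce F->id. Stack=[T * F] ptr=5 lookahead=/ remaining=[/ num / id $]
Step 11: reduce T->T * F. Stack=[T] ptr=5 lookahead=/ remaining=[/ num / id $]
Step 12: shift /. Stack=[T /] ptr=6 lookahead=num remaining=[num / id $]
Step 13: shift num. Stack=[T / num] ptr=7 lookahead=/ remaining=[/ id $]

Answer: T / num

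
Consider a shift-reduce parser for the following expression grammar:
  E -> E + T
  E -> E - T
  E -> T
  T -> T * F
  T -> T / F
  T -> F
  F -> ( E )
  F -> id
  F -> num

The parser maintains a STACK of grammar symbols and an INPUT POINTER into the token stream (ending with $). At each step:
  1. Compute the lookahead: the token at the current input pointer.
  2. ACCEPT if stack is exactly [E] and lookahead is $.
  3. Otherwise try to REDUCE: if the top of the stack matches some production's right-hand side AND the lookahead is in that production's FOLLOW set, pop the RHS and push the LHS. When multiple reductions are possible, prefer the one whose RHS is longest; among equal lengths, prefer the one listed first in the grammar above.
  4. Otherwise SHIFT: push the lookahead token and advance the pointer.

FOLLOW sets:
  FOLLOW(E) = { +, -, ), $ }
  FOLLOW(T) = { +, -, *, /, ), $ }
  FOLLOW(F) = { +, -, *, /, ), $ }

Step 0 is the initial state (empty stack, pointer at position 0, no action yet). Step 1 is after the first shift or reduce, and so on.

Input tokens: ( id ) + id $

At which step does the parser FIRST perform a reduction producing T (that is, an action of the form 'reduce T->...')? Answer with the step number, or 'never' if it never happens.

Step 1: shift (. Stack=[(] ptr=1 lookahead=id remaining=[id ) + id $]
Step 2: shift id. Stack=[( id] ptr=2 lookahead=) remaining=[) + id $]
Step 3: reduce F->id. Stack=[( F] ptr=2 lookahead=) remaining=[) + id $]
Step 4: reduce T->F. Stack=[( T] ptr=2 lookahead=) remaining=[) + id $]

Answer: 4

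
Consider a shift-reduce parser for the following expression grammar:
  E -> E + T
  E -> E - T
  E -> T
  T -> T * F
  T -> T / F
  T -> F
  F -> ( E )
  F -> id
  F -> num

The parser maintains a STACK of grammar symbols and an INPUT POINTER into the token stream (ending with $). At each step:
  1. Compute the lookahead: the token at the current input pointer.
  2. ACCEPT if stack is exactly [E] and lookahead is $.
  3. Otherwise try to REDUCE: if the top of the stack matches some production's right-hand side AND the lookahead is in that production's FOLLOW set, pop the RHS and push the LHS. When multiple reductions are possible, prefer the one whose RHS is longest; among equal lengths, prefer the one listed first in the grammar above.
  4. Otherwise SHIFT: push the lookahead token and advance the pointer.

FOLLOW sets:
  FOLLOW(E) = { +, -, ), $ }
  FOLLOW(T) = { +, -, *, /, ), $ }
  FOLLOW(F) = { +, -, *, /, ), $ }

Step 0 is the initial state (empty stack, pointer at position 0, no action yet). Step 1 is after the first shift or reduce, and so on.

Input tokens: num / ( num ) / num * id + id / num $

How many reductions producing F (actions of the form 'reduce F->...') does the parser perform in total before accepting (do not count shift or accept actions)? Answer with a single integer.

Answer: 7

Derivation:
Step 1: shift num. Stack=[num] ptr=1 lookahead=/ remaining=[/ ( num ) / num * id + id / num $]
Step 2: reduce F->num. Stack=[F] ptr=1 lookahead=/ remaining=[/ ( num ) / num * id + id / num $]
Step 3: reduce T->F. Stack=[T] ptr=1 lookahead=/ remaining=[/ ( num ) / num * id + id / num $]
Step 4: shift /. Stack=[T /] ptr=2 lookahead=( remaining=[( num ) / num * id + id / num $]
Step 5: shift (. Stack=[T / (] ptr=3 lookahead=num remaining=[num ) / num * id + id / num $]
Step 6: shift num. Stack=[T / ( num] ptr=4 lookahead=) remaining=[) / num * id + id / num $]
Step 7: reduce F->num. Stack=[T / ( F] ptr=4 lookahead=) remaining=[) / num * id + id / num $]
Step 8: reduce T->F. Stack=[T / ( T] ptr=4 lookahead=) remaining=[) / num * id + id / num $]
Step 9: reduce E->T. Stack=[T / ( E] ptr=4 lookahead=) remaining=[) / num * id + id / num $]
Step 10: shift ). Stack=[T / ( E )] ptr=5 lookahead=/ remaining=[/ num * id + id / num $]
Step 11: reduce F->( E ). Stack=[T / F] ptr=5 lookahead=/ remaining=[/ num * id + id / num $]
Step 12: reduce T->T / F. Stack=[T] ptr=5 lookahead=/ remaining=[/ num * id + id / num $]
Step 13: shift /. Stack=[T /] ptr=6 lookahead=num remaining=[num * id + id / num $]
Step 14: shift num. Stack=[T / num] ptr=7 lookahead=* remaining=[* id + id / num $]
Step 15: reduce F->num. Stack=[T / F] ptr=7 lookahead=* remaining=[* id + id / num $]
Step 16: reduce T->T / F. Stack=[T] ptr=7 lookahead=* remaining=[* id + id / num $]
Step 17: shift *. Stack=[T *] ptr=8 lookahead=id remaining=[id + id / num $]
Step 18: shift id. Stack=[T * id] ptr=9 lookahead=+ remaining=[+ id / num $]
Step 19: reduce F->id. Stack=[T * F] ptr=9 lookahead=+ remaining=[+ id / num $]
Step 20: reduce T->T * F. Stack=[T] ptr=9 lookahead=+ remaining=[+ id / num $]
Step 21: reduce E->T. Stack=[E] ptr=9 lookahead=+ remaining=[+ id / num $]
Step 22: shift +. Stack=[E +] ptr=10 lookahead=id remaining=[id / num $]
Step 23: shift id. Stack=[E + id] ptr=11 lookahead=/ remaining=[/ num $]
Step 24: reduce F->id. Stack=[E + F] ptr=11 lookahead=/ remaining=[/ num $]
Step 25: reduce T->F. Stack=[E + T] ptr=11 lookahead=/ remaining=[/ num $]
Step 26: shift /. Stack=[E + T /] ptr=12 lookahead=num remaining=[num $]
Step 27: shift num. Stack=[E + T / num] ptr=13 lookahead=$ remaining=[$]
Step 28: reduce F->num. Stack=[E + T / F] ptr=13 lookahead=$ remaining=[$]
Step 29: reduce T->T / F. Stack=[E + T] ptr=13 lookahead=$ remaining=[$]
Step 30: reduce E->E + T. Stack=[E] ptr=13 lookahead=$ remaining=[$]
Step 31: accept. Stack=[E] ptr=13 lookahead=$ remaining=[$]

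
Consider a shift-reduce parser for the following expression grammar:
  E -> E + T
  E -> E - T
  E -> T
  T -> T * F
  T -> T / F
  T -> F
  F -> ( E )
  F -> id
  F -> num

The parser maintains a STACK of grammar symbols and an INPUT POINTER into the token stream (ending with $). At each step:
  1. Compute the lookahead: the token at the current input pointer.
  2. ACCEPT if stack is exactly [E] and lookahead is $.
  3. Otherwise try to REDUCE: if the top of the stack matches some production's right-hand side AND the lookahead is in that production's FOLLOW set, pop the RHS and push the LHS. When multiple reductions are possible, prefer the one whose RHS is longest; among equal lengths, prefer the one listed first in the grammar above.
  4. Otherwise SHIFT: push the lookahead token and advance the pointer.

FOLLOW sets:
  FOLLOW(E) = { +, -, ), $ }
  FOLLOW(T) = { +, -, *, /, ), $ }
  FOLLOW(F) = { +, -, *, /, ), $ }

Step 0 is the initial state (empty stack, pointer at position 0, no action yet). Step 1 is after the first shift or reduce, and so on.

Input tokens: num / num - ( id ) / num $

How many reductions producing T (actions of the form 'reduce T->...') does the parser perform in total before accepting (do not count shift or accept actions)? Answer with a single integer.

Step 1: shift num. Stack=[num] ptr=1 lookahead=/ remaining=[/ num - ( id ) / num $]
Step 2: reduce F->num. Stack=[F] ptr=1 lookahead=/ remaining=[/ num - ( id ) / num $]
Step 3: reduce T->F. Stack=[T] ptr=1 lookahead=/ remaining=[/ num - ( id ) / num $]
Step 4: shift /. Stack=[T /] ptr=2 lookahead=num remaining=[num - ( id ) / num $]
Step 5: shift num. Stack=[T / num] ptr=3 lookahead=- remaining=[- ( id ) / num $]
Step 6: reduce F->num. Stack=[T / F] ptr=3 lookahead=- remaining=[- ( id ) / num $]
Step 7: reduce T->T / F. Stack=[T] ptr=3 lookahead=- remaining=[- ( id ) / num $]
Step 8: reduce E->T. Stack=[E] ptr=3 lookahead=- remaining=[- ( id ) / num $]
Step 9: shift -. Stack=[E -] ptr=4 lookahead=( remaining=[( id ) / num $]
Step 10: shift (. Stack=[E - (] ptr=5 lookahead=id remaining=[id ) / num $]
Step 11: shift id. Stack=[E - ( id] ptr=6 lookahead=) remaining=[) / num $]
Step 12: reduce F->id. Stack=[E - ( F] ptr=6 lookahead=) remaining=[) / num $]
Step 13: reduce T->F. Stack=[E - ( T] ptr=6 lookahead=) remaining=[) / num $]
Step 14: reduce E->T. Stack=[E - ( E] ptr=6 lookahead=) remaining=[) / num $]
Step 15: shift ). Stack=[E - ( E )] ptr=7 lookahead=/ remaining=[/ num $]
Step 16: reduce F->( E ). Stack=[E - F] ptr=7 lookahead=/ remaining=[/ num $]
Step 17: reduce T->F. Stack=[E - T] ptr=7 lookahead=/ remaining=[/ num $]
Step 18: shift /. Stack=[E - T /] ptr=8 lookahead=num remaining=[num $]
Step 19: shift num. Stack=[E - T / num] ptr=9 lookahead=$ remaining=[$]
Step 20: reduce F->num. Stack=[E - T / F] ptr=9 lookahead=$ remaining=[$]
Step 21: reduce T->T / F. Stack=[E - T] ptr=9 lookahead=$ remaining=[$]
Step 22: reduce E->E - T. Stack=[E] ptr=9 lookahead=$ remaining=[$]
Step 23: accept. Stack=[E] ptr=9 lookahead=$ remaining=[$]

Answer: 5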